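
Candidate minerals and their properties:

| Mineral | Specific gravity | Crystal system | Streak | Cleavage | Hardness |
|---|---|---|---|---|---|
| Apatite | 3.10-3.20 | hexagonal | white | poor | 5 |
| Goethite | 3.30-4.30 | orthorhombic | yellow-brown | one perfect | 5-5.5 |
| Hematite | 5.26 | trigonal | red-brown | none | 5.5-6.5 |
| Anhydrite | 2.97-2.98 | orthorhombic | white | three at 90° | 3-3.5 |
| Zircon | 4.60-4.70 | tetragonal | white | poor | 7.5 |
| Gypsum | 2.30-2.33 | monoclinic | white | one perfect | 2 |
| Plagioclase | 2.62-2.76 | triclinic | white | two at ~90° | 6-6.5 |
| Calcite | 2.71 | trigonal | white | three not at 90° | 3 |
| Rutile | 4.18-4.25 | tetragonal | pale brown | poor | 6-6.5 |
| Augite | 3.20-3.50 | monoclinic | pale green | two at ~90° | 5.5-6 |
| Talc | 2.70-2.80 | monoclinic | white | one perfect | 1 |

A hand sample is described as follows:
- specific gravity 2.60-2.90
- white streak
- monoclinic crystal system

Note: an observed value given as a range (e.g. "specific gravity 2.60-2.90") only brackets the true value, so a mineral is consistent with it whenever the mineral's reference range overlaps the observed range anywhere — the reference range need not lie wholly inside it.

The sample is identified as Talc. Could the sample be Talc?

Specific gravity 2.60-2.90 — fits Talc (SG 2.70-2.80).
White streak — fits Talc (white streak).
Monoclinic crystal system — fits Talc (monoclinic system).
Nothing contradicts Talc.

Consistent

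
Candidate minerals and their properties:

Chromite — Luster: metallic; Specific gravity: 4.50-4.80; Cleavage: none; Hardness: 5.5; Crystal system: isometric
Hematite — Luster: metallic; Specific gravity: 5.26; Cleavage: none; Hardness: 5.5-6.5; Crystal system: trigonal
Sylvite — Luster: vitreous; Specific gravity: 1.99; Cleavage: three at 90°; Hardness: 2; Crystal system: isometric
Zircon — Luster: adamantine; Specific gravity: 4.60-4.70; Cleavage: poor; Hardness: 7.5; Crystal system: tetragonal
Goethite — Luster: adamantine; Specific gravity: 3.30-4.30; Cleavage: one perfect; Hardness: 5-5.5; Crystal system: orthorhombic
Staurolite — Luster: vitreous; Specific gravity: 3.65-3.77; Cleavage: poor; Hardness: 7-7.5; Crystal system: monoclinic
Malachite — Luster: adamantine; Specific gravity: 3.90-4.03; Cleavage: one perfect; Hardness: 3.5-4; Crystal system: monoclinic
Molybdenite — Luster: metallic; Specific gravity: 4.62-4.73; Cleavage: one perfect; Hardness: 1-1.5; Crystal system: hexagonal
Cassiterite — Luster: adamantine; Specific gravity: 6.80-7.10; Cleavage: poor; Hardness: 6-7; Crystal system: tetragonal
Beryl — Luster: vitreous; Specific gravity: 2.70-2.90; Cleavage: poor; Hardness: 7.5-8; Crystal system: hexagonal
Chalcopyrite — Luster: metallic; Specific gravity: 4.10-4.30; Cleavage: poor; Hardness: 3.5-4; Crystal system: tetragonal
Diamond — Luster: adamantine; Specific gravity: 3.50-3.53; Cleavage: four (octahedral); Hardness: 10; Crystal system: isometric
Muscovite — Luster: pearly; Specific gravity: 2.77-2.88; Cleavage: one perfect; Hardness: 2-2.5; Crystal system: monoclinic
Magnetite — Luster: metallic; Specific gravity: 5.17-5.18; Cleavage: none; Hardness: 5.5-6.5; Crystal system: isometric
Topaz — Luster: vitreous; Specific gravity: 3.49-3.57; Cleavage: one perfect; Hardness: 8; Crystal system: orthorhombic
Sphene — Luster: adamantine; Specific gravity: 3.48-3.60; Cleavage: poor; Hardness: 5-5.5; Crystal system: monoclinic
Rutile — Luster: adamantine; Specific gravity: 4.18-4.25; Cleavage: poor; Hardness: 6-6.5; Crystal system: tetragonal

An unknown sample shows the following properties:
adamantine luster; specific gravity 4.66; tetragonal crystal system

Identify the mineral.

Zircon

Adamantine luster — only Zircon, Goethite, Malachite, Cassiterite, Diamond, Sphene, Rutile remain.
Specific gravity 4.66 — narrows the field to Zircon.
Tetragonal crystal system — all remaining candidates fit.
Only Zircon satisfies all observations.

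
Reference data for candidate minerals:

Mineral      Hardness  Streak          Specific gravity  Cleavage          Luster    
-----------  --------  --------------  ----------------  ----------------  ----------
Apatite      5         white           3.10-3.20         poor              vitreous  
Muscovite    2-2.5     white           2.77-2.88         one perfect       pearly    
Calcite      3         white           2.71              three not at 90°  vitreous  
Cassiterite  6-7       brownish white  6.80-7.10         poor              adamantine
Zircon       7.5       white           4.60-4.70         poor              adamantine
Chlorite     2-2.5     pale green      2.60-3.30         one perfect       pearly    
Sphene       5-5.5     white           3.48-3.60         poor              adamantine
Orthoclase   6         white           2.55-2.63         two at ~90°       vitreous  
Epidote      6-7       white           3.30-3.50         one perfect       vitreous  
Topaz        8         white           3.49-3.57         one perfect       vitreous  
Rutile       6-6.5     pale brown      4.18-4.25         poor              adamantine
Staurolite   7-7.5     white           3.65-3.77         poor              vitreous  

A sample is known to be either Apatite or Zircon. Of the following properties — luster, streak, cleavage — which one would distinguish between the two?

luster

Luster: Apatite vitreous, Zircon adamantine — distinct.
Streak: both white — no difference.
Cleavage: both poor — no difference.
Only luster differs between Apatite and Zircon among the listed tests.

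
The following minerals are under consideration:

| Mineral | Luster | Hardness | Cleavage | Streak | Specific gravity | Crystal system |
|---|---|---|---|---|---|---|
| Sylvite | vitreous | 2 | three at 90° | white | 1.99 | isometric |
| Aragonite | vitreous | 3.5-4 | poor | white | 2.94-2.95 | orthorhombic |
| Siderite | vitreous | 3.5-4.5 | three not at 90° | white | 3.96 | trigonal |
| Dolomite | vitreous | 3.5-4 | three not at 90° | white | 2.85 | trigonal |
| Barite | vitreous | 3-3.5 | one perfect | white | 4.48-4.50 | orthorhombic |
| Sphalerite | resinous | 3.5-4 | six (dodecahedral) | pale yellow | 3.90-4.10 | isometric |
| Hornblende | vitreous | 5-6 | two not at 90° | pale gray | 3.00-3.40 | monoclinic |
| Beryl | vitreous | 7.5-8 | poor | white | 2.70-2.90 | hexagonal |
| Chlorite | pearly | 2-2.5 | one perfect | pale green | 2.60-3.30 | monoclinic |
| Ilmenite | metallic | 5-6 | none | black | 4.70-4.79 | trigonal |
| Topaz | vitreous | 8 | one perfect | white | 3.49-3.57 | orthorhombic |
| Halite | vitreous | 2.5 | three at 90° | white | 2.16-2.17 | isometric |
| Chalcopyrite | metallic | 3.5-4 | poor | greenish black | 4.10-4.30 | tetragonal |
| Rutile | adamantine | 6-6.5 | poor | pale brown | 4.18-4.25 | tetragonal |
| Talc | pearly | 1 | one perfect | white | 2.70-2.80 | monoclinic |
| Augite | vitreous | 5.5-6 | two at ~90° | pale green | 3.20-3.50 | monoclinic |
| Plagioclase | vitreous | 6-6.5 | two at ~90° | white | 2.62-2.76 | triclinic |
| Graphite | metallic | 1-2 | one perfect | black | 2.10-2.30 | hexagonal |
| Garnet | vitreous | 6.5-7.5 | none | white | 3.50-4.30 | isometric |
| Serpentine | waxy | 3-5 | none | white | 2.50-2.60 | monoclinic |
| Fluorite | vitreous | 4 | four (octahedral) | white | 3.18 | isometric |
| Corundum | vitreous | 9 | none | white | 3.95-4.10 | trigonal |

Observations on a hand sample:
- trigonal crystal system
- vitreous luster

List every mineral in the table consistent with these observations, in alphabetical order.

Corundum, Dolomite, Siderite

Trigonal crystal system — leaves Siderite, Dolomite, Ilmenite, Corundum.
Vitreous luster eliminates Ilmenite.
The minerals that satisfy all observations are Corundum, Dolomite, Siderite.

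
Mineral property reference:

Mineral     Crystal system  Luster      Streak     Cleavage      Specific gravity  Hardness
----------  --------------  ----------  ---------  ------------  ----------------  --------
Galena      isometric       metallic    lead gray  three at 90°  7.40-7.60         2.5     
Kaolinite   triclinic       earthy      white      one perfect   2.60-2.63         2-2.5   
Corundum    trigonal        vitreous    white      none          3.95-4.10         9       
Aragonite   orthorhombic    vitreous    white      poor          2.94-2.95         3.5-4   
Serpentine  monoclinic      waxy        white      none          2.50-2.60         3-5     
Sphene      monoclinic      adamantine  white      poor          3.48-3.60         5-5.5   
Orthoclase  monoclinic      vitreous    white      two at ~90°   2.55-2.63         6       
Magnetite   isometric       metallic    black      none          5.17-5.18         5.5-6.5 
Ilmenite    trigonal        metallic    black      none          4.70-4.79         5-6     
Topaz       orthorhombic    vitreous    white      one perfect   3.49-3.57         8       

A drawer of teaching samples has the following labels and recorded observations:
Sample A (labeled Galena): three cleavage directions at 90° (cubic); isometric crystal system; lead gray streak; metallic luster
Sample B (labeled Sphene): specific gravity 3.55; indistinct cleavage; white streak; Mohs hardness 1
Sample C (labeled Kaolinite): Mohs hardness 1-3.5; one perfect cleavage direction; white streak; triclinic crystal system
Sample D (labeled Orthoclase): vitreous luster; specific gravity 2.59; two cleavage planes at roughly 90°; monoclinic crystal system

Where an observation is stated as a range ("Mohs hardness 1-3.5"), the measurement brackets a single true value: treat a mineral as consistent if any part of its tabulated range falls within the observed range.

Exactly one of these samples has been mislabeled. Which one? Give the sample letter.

B

Sample A: all recorded properties match Galena.
Sample B: Sphene has hardness 5-5.5, but the record shows Mohs hardness 1 — this label is wrong.
Sample C: all recorded properties match Kaolinite.
Sample D: all recorded properties match Orthoclase.
Only sample B is inconsistent with its label.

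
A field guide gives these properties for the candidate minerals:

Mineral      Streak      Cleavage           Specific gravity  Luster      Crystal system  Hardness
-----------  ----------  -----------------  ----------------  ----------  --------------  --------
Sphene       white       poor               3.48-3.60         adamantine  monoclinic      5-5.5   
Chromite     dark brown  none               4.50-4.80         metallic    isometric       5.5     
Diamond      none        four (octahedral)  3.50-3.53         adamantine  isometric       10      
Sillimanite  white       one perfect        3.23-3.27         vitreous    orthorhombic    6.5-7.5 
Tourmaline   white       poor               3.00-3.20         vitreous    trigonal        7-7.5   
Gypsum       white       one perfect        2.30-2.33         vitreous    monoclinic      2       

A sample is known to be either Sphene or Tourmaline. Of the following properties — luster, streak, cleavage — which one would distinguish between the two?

luster

Luster: Sphene adamantine, Tourmaline vitreous — distinct.
Streak: both white — shared.
Cleavage: both poor — shared.
Of the listed properties, luster is the one that separates them.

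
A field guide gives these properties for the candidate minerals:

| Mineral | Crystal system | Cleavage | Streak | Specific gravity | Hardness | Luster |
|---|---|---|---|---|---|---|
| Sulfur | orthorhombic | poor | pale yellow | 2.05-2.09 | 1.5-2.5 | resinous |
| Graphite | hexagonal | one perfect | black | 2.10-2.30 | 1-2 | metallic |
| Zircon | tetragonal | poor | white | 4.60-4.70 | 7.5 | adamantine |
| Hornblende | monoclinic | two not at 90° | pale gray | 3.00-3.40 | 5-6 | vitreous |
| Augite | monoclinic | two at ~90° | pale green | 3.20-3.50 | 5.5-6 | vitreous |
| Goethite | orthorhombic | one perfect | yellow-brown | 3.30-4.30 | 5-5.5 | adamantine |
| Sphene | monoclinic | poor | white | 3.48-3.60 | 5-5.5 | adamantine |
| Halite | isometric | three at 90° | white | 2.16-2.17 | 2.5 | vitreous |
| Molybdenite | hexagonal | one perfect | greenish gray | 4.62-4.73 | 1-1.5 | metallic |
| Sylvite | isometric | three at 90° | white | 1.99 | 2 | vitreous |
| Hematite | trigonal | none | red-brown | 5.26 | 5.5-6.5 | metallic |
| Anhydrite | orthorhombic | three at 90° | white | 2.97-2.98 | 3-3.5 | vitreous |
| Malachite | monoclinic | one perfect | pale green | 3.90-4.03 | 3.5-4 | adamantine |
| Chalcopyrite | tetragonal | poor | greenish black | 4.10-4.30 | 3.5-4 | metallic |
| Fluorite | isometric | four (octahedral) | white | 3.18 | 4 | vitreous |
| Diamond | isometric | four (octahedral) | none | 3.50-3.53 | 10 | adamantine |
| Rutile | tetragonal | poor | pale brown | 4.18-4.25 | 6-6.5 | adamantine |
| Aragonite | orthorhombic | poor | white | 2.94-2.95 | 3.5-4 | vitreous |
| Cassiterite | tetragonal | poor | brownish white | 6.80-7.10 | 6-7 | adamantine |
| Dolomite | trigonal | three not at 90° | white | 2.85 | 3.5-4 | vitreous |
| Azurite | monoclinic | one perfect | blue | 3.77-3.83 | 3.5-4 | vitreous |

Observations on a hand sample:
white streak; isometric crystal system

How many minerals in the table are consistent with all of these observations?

White streak — narrows the field to Zircon, Sphene, Halite, Sylvite, Anhydrite, Fluorite, Aragonite, Dolomite.
Isometric crystal system — leaves Halite, Sylvite, Fluorite.
Consistent with every observation: Fluorite, Halite, Sylvite.
That is 3 minerals.

3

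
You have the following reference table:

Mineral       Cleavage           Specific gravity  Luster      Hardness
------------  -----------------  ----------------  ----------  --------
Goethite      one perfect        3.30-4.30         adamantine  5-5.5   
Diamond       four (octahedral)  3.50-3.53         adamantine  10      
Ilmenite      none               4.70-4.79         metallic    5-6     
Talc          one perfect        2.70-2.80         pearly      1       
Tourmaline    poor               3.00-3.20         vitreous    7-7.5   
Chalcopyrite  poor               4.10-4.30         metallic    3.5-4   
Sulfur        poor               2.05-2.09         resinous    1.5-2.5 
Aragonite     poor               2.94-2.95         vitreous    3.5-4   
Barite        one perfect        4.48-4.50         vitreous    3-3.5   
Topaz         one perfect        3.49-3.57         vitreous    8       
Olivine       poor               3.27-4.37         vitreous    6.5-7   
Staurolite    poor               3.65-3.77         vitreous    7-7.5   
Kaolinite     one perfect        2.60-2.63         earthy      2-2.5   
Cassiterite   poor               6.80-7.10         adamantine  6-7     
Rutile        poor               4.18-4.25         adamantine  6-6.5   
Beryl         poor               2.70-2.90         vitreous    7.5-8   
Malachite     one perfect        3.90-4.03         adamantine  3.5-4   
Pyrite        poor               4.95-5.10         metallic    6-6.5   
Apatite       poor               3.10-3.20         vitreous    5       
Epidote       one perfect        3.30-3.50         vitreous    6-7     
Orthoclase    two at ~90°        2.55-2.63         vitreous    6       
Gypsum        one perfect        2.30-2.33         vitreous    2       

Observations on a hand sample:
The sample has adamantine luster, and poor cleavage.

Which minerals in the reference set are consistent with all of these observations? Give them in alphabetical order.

Cassiterite, Rutile

Adamantine luster — Goethite, Diamond, Cassiterite, Rutile, Malachite remain.
Poor cleavage — Cassiterite, Rutile remain.
Remaining candidates: Cassiterite, Rutile.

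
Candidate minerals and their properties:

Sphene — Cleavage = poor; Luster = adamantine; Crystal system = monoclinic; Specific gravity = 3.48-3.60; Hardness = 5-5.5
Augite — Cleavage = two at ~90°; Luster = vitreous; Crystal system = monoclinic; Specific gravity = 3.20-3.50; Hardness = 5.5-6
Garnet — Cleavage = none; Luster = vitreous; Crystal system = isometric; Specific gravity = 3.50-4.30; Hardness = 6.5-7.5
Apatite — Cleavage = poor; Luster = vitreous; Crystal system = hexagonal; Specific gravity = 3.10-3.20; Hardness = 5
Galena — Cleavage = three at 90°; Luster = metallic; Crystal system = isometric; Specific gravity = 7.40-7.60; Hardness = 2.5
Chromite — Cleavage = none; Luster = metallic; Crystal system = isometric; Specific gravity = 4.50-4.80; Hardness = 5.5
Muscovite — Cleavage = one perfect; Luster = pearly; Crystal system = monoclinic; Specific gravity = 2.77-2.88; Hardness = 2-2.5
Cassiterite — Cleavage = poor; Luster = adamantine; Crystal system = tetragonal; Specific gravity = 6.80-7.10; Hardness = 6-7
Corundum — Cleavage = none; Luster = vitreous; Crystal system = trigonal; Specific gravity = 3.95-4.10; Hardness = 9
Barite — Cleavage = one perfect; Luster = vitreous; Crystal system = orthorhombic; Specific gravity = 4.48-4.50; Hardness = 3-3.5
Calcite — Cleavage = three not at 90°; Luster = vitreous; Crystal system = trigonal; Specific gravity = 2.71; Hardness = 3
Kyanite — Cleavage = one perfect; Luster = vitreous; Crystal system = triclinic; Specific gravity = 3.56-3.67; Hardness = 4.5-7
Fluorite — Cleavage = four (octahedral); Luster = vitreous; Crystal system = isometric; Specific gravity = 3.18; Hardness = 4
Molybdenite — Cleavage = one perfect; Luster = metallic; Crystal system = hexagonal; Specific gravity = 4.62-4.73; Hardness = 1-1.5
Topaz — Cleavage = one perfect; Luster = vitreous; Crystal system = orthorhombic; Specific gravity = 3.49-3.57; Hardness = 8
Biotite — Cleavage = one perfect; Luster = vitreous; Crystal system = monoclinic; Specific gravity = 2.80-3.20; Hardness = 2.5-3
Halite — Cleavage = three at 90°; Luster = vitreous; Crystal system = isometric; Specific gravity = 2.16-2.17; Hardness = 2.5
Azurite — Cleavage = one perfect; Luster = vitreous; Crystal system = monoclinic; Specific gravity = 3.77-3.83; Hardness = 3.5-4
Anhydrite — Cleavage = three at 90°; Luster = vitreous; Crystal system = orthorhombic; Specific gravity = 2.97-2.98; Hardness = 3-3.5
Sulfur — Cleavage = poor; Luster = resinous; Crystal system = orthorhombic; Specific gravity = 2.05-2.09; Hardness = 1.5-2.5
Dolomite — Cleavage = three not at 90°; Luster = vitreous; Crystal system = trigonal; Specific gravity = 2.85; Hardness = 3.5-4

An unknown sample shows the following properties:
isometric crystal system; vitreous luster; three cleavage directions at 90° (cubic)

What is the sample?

Isometric crystal system — only Garnet, Galena, Chromite, Fluorite, Halite remain.
Vitreous luster rules out Galena, Chromite.
Three cleavage directions at 90° (cubic) — Halite remains.
Halite is the sole remaining match.

Halite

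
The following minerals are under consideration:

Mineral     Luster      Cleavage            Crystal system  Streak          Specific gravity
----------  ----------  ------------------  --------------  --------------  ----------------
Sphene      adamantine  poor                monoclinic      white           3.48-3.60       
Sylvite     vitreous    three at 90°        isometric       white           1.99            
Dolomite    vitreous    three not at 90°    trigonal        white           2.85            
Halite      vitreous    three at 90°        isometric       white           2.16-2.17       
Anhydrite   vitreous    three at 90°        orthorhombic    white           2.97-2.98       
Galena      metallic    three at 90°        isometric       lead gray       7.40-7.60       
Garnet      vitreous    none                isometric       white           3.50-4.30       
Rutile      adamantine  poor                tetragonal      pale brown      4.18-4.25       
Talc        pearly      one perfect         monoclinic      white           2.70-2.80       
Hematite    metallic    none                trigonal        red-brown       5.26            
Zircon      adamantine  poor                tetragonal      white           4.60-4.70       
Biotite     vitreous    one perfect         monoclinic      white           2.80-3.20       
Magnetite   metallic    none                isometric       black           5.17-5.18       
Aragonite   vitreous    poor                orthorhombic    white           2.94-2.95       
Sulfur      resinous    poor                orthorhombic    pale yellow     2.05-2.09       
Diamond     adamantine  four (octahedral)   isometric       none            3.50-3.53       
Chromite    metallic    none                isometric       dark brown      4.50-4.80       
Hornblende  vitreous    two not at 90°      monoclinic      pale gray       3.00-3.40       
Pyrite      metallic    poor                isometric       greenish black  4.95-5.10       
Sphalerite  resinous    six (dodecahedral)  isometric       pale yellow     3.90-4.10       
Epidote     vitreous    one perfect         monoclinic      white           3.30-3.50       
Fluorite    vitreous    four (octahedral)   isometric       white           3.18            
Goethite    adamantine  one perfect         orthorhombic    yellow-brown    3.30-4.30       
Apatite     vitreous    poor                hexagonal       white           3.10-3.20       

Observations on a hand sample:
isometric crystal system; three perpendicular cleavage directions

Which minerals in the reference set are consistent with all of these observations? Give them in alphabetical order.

Galena, Halite, Sylvite

Isometric crystal system: narrows the field to Sylvite, Halite, Galena, Garnet, Magnetite, Diamond, Chromite, Pyrite, Sphalerite, Fluorite.
Three perpendicular cleavage directions: Sylvite, Halite, Galena remain.
Consistent with every observation: Galena, Halite, Sylvite.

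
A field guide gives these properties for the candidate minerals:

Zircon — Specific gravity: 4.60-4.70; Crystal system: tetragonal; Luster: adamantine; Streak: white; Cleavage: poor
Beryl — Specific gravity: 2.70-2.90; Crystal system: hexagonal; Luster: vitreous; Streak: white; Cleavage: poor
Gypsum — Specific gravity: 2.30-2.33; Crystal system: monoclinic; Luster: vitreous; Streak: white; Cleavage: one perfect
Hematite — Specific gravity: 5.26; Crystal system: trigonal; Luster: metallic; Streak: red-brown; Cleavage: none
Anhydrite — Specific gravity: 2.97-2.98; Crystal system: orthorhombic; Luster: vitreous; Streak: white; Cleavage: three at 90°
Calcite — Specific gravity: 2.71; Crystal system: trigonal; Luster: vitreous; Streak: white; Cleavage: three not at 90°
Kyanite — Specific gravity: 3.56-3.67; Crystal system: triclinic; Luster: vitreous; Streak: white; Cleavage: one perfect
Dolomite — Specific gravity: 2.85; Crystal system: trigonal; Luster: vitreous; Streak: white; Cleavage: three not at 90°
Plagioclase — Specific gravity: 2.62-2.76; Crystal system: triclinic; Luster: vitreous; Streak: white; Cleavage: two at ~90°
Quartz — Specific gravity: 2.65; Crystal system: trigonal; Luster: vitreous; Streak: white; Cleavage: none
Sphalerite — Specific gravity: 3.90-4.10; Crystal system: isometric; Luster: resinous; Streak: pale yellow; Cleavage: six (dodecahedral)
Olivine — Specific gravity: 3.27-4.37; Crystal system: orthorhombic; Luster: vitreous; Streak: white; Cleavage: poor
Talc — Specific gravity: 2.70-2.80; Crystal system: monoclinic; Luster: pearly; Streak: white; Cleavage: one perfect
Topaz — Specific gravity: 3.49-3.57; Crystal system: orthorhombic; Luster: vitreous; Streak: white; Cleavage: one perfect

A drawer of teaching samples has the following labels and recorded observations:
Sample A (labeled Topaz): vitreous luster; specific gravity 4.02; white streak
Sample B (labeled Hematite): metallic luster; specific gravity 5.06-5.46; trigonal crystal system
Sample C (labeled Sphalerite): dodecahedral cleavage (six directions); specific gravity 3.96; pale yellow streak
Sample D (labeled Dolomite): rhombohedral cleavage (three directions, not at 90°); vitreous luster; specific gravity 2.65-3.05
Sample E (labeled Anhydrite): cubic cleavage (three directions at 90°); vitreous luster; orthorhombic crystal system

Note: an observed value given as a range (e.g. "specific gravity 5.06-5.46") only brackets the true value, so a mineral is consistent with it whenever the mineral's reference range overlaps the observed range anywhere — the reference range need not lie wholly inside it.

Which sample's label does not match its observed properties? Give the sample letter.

A

Sample A: Topaz has SG 3.49-3.57, but the record shows specific gravity 4.02 — this label is wrong.
Sample B: observations are consistent with Hematite.
Sample C: observations are consistent with Sphalerite.
Sample D: observations are consistent with Dolomite.
Sample E: observations are consistent with Anhydrite.
Sample A is the mislabeled one.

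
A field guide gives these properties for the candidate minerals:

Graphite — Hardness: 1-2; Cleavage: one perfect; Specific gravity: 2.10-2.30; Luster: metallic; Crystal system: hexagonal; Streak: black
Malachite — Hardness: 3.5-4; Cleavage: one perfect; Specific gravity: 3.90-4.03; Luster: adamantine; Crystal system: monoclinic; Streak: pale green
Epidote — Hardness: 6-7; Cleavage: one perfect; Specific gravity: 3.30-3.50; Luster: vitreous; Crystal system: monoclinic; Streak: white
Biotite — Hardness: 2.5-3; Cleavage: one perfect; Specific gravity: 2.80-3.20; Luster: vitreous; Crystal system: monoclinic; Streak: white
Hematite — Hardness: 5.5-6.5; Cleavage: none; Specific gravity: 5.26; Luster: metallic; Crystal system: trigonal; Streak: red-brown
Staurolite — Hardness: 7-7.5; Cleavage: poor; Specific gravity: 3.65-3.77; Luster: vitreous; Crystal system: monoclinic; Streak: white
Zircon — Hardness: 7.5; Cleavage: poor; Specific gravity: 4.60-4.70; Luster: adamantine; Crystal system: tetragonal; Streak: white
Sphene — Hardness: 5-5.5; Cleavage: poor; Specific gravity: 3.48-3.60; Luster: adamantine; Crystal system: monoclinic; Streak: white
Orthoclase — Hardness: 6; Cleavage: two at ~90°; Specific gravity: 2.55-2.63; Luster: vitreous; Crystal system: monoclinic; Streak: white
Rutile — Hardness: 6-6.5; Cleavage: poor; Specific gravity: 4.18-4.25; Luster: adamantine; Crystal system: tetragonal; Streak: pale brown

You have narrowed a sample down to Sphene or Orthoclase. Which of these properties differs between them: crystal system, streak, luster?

luster

Crystal system: both monoclinic — identical.
Streak: both white — identical.
Luster: Sphene adamantine, Orthoclase vitreous — different.
Only luster differs between Sphene and Orthoclase among the listed tests.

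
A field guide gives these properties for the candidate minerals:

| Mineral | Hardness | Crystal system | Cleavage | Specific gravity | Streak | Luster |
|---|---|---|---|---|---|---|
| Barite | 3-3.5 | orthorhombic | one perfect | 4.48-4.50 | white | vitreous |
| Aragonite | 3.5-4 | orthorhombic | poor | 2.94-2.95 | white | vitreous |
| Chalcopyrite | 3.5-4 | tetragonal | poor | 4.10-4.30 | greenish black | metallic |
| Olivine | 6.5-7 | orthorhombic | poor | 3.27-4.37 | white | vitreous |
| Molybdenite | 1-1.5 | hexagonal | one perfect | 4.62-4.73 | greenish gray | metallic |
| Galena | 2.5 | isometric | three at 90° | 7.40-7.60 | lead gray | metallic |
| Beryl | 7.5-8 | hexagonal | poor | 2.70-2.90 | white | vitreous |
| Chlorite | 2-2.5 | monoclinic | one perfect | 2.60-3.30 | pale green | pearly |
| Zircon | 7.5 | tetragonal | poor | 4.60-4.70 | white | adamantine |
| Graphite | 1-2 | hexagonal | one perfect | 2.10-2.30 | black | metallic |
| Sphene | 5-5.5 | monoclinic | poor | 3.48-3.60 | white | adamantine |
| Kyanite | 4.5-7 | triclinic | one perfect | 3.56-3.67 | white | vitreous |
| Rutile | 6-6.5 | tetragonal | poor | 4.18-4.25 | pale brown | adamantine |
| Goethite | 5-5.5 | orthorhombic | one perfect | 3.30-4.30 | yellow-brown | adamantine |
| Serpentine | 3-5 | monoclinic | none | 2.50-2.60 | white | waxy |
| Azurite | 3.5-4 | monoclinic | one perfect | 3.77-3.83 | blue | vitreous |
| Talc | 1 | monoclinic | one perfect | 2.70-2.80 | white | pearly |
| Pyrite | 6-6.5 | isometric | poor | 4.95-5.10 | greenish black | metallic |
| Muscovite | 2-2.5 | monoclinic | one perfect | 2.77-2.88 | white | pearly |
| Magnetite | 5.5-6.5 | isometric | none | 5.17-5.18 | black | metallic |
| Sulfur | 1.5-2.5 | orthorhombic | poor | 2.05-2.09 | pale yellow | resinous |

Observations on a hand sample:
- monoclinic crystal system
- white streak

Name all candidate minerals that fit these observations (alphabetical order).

Muscovite, Serpentine, Sphene, Talc

Monoclinic crystal system: Chlorite, Sphene, Serpentine, Azurite, Talc, Muscovite remain.
White streak is inconsistent with Chlorite, Azurite.
Consistent with every observation: Muscovite, Serpentine, Sphene, Talc.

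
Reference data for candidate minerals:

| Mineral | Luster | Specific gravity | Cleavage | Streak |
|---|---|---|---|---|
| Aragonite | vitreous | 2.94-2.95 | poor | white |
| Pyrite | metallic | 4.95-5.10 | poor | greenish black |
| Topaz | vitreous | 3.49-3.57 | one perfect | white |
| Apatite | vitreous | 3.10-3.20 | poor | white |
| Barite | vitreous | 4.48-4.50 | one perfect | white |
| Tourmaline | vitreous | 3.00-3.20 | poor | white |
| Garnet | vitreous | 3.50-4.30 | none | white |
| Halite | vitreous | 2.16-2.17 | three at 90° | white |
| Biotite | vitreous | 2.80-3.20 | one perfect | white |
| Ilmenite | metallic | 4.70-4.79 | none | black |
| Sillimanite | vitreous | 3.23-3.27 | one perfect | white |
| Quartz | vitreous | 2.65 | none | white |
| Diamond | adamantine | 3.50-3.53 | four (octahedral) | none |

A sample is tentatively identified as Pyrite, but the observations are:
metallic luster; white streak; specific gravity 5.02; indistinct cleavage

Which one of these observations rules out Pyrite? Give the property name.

streak

Metallic luster: Pyrite has metallic luster — consistent.
White streak: Pyrite has greenish black streak — outside the reference range.
Specific gravity 5.02: Pyrite has SG 4.95-5.10 — consistent.
Indistinct cleavage: Pyrite has cleavage poor — consistent.
The streak is the one property that does not fit.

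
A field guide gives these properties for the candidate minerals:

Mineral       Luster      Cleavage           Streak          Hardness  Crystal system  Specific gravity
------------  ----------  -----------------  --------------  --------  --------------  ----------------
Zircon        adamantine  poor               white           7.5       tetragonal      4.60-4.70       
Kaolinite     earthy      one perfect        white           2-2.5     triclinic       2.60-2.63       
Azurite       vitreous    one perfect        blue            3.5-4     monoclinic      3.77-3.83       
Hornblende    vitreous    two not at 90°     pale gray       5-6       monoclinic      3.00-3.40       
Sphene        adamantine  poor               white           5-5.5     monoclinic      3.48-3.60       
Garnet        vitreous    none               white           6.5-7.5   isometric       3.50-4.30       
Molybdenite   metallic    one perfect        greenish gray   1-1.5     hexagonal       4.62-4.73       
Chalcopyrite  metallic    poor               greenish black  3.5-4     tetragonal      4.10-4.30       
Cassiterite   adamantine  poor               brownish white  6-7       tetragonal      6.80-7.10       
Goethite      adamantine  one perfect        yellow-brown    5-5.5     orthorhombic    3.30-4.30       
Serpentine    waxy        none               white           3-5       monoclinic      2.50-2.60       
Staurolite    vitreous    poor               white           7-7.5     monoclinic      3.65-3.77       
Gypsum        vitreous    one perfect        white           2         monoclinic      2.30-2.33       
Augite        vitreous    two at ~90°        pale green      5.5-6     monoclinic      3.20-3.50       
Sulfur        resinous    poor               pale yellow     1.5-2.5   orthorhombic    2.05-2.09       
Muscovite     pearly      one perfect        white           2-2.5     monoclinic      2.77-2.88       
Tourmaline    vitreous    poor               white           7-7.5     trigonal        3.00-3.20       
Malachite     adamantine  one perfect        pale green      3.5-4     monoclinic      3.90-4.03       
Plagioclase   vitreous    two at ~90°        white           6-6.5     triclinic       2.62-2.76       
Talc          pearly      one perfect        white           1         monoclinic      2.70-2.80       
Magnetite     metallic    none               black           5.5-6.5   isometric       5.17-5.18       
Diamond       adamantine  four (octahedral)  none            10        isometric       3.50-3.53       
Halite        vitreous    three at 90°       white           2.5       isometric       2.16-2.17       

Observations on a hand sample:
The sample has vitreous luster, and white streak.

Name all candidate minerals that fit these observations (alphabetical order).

Garnet, Gypsum, Halite, Plagioclase, Staurolite, Tourmaline

Vitreous luster — leaves Azurite, Hornblende, Garnet, Staurolite, Gypsum, Augite, Tourmaline, Plagioclase, Halite.
White streak rules out Azurite, Hornblende, Augite.
Consistent with every observation: Garnet, Gypsum, Halite, Plagioclase, Staurolite, Tourmaline.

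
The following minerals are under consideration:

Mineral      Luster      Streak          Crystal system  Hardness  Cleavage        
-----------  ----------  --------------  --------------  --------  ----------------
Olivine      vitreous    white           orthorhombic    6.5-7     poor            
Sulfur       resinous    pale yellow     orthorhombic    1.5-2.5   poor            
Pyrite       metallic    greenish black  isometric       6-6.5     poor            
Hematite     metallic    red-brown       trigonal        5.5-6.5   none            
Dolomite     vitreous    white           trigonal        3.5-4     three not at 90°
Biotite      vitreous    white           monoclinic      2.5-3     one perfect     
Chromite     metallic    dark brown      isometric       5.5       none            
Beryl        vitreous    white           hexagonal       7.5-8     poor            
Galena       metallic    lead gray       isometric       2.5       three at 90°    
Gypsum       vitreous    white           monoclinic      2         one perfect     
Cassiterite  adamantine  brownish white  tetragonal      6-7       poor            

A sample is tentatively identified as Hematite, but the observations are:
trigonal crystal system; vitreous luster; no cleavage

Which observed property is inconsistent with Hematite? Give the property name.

Trigonal crystal system: Hematite has trigonal system — consistent.
Vitreous luster: Hematite has metallic luster — outside the reference range.
No cleavage: Hematite has cleavage none — consistent.
Only the luster is inconsistent.

luster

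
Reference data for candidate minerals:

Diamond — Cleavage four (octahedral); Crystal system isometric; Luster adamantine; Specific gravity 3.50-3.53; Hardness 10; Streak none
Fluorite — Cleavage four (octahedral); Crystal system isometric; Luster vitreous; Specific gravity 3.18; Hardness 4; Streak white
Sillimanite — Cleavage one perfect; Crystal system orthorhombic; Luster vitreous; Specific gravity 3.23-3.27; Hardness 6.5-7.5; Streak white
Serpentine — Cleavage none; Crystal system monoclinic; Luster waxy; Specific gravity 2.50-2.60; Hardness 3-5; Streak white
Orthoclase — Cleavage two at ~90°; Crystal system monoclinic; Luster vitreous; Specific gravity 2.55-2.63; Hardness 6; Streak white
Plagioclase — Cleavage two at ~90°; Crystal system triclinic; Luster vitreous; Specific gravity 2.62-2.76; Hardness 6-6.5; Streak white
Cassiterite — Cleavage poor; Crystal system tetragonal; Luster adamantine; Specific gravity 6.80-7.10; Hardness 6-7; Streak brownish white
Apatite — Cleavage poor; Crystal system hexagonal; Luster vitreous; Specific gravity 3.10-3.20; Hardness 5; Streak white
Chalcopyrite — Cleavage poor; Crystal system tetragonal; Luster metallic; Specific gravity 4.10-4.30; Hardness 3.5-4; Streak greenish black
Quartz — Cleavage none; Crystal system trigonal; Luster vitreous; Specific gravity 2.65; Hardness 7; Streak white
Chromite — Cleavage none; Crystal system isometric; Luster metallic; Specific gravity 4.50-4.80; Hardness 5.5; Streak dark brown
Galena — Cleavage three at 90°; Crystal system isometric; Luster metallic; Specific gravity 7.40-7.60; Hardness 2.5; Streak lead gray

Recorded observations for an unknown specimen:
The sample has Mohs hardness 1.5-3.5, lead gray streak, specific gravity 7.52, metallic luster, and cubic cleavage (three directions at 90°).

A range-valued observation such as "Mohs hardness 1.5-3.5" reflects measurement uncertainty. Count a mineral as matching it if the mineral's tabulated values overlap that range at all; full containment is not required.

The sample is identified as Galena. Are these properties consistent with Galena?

Mohs hardness 1.5-3.5 — matches Galena (hardness 2.5).
Lead gray streak — matches Galena (lead gray streak).
Specific gravity 7.52 — matches Galena (SG 7.40-7.60).
Metallic luster — matches Galena (metallic luster).
Cubic cleavage (three directions at 90°) — matches Galena (cleavage three at 90°).
All observations are consistent with the tabulated values for Galena.

Consistent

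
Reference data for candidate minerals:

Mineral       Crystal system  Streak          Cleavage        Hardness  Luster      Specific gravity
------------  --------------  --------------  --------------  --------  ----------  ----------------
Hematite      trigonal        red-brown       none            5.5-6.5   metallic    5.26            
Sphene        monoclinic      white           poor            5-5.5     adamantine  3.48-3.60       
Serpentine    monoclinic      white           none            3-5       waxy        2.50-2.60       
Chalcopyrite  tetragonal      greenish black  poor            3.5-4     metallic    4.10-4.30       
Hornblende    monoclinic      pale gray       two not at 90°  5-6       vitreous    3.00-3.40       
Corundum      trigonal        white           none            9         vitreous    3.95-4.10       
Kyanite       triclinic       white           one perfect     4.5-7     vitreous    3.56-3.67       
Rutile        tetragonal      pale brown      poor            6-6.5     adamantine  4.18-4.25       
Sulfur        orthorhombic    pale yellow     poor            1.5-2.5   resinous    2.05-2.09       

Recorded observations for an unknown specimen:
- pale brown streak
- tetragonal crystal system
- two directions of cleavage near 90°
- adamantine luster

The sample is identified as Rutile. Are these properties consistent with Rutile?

Pale brown streak — fits Rutile (pale brown streak).
Tetragonal crystal system — fits Rutile (tetragonal system).
Two directions of cleavage near 90° — Rutile has cleavage poor; a mismatch.
Adamantine luster — fits Rutile (adamantine luster).
The cleavage observation rules out Rutile.

Inconsistent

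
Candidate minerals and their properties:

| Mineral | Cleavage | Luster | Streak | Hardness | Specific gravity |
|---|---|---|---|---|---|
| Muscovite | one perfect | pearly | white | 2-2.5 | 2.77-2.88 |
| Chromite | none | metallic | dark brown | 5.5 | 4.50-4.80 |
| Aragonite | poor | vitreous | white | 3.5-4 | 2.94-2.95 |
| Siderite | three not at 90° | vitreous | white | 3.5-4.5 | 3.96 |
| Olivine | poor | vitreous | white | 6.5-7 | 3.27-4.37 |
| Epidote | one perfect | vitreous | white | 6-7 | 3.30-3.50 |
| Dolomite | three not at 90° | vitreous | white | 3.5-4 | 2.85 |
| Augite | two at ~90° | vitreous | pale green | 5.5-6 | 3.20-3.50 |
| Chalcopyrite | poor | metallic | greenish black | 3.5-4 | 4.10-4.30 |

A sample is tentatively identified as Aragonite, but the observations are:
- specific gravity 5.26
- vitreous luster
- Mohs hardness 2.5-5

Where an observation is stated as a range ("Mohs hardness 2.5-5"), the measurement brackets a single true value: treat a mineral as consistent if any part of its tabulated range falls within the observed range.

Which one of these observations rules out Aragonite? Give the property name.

Specific gravity 5.26: Aragonite has SG 2.94-2.95 — outside the reference range.
Vitreous luster: Aragonite has vitreous luster — within range.
Mohs hardness 2.5-5: Aragonite has hardness 3.5-4 — within range.
The specific gravity is the one property that does not fit.

specific gravity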